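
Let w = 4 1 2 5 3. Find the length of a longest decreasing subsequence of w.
2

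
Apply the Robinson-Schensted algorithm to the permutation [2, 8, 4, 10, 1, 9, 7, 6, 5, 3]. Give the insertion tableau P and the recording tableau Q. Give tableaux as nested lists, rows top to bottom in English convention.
P = [[1, 3, 5], [2, 4], [6, 9], [7], [8], [10]], Q = [[1, 2, 4], [3, 6], [5, 7], [8], [9], [10]]

Insert each entry of the permutation into P by Schensted row insertion, recording in Q the position of each new cell.

Insert 2: appended to row 1. P = [[2]].
Insert 8: appended to row 1. P = [[2, 8]].
Insert 4: 4 bumps 8 from row 1; 8 starts row 2. P = [[2, 4], [8]].
Insert 10: appended to row 1. P = [[2, 4, 10], [8]].
Insert 1: 1 bumps 2 from row 1; 2 bumps 8 from row 2; 8 starts row 3. P = [[1, 4, 10], [2], [8]].
Insert 9: 9 bumps 10 from row 1; 10 appends to row 2. P = [[1, 4, 9], [2, 10], [8]].
Insert 7: 7 bumps 9 from row 1; 9 bumps 10 from row 2; 10 appends to row 3. P = [[1, 4, 7], [2, 9], [8, 10]].
Insert 6: 6 bumps 7 from row 1; 7 bumps 9 from row 2; 9 bumps 10 from row 3; 10 starts row 4. P = [[1, 4, 6], [2, 7], [8, 9], [10]].
Insert 5: 5 bumps 6 from row 1; 6 bumps 7 from row 2; 7 bumps 8 from row 3; 8 bumps 10 from row 4; 10 starts row 5. P = [[1, 4, 5], [2, 6], [7, 9], [8], [10]].
Insert 3: 3 bumps 4 from row 1; 4 bumps 6 from row 2; 6 bumps 7 from row 3; 7 bumps 8 from row 4; 8 bumps 10 from row 5; 10 starts row 6. P = [[1, 3, 5], [2, 4], [6, 9], [7], [8], [10]].

So P = [[1, 3, 5], [2, 4], [6, 9], [7], [8], [10]], Q = [[1, 2, 4], [3, 6], [5, 7], [8], [9], [10]].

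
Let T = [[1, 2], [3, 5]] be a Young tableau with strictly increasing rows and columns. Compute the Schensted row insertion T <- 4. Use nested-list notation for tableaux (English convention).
4 is larger than every entry of row 1, so it is appended to row 1. The new tableau is [[1, 2, 4], [3, 5]].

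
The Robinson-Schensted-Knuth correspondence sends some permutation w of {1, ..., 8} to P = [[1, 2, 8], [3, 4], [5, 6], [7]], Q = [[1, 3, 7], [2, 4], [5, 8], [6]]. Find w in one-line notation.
5 3 7 6 4 1 8 2

Reverse the RSK construction: for i from n down to 1, find the cell of Q containing i, remove the entry at that cell from P, and reverse-bump it up through P; the value ejected from row 1 is w(i).

Step i=8: Q has 8 at row 3, column 2; remove 6 from row 3 of P and reverse-bump: 6 enters row 2 and ejects 4; 4 enters row 1 and ejects 2. So w(8) = 2. P is now [[1, 4, 8], [3, 6], [5], [7]].
Step i=7: Q has 7 at row 1, column 3; remove that cell from P, ejecting 8. So w(7) = 8. P is now [[1, 4], [3, 6], [5], [7]].
Step i=6: Q has 6 at row 4, column 1; remove 7 from row 4 of P and reverse-bump: 7 enters row 3 and ejects 5; 5 enters row 2 and ejects 3; 3 enters row 1 and ejects 1. So w(6) = 1. P is now [[3, 4], [5, 6], [7]].
Step i=5: Q has 5 at row 3, column 1; remove 7 from row 3 of P and reverse-bump: 7 enters row 2 and ejects 6; 6 enters row 1 and ejects 4. So w(5) = 4. P is now [[3, 6], [5, 7]].
Step i=4: Q has 4 at row 2, column 2; remove 7 from row 2 of P and reverse-bump: 7 enters row 1 and ejects 6. So w(4) = 6. P is now [[3, 7], [5]].
Step i=3: Q has 3 at row 1, column 2; remove that cell from P, ejecting 7. So w(3) = 7. P is now [[3], [5]].
Step i=2: Q has 2 at row 2, column 1; remove 5 from row 2 of P and reverse-bump: 5 enters row 1 and ejects 3. So w(2) = 3. P is now [[5]].
Step i=1: Q has 1 at row 1, column 1; remove that cell from P, ejecting 5. So w(1) = 5. P is now [].

So w = 5 3 7 6 4 1 8 2.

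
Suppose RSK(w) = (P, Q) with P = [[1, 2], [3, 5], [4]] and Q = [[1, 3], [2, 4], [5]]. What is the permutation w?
Reverse the RSK construction: for i from n down to 1, find the cell of Q containing i, remove the entry at that cell from P, and reverse-bump it up through P; the value ejected from row 1 is w(i).

Step i=5: Q has 5 at row 3, column 1; remove 4 from row 3 of P and reverse-bump: 4 enters row 2 and ejects 3; 3 enters row 1 and ejects 2. So w(5) = 2. P is now [[1, 3], [4, 5]].
Step i=4: Q has 4 at row 2, column 2; remove 5 from row 2 of P and reverse-bump: 5 enters row 1 and ejects 3. So w(4) = 3. P is now [[1, 5], [4]].
Step i=3: Q has 3 at row 1, column 2; remove that cell from P, ejecting 5. So w(3) = 5. P is now [[1], [4]].
Step i=2: Q has 2 at row 2, column 1; remove 4 from row 2 of P and reverse-bump: 4 enters row 1 and ejects 1. So w(2) = 1. P is now [[4]].
Step i=1: Q has 1 at row 1, column 1; remove that cell from P, ejecting 4. So w(1) = 4. P is now [].

So w = 4 1 5 3 2.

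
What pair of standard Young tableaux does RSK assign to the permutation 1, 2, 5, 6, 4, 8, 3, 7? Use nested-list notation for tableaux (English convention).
P = [[1, 2, 3, 6, 7], [4, 8], [5]], Q = [[1, 2, 3, 4, 6], [5, 8], [7]]

Insert each entry of the permutation into P by Schensted row insertion, recording in Q the position of each new cell.

Insert 1: appended to row 1. P = [[1]].
Insert 2: appended to row 1. P = [[1, 2]].
Insert 5: appended to row 1. P = [[1, 2, 5]].
Insert 6: appended to row 1. P = [[1, 2, 5, 6]].
Insert 4: 4 bumps 5 from row 1; 5 starts row 2. P = [[1, 2, 4, 6], [5]].
Insert 8: appended to row 1. P = [[1, 2, 4, 6, 8], [5]].
Insert 3: 3 bumps 4 from row 1; 4 bumps 5 from row 2; 5 starts row 3. P = [[1, 2, 3, 6, 8], [4], [5]].
Insert 7: 7 bumps 8 from row 1; 8 appends to row 2. P = [[1, 2, 3, 6, 7], [4, 8], [5]].

So P = [[1, 2, 3, 6, 7], [4, 8], [5]], Q = [[1, 2, 3, 4, 6], [5, 8], [7]].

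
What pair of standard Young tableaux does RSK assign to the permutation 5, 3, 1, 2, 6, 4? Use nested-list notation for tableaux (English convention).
P = [[1, 2, 4], [3, 6], [5]], Q = [[1, 4, 5], [2, 6], [3]]

Insert each entry of the permutation into P by Schensted row insertion, recording in Q the position of each new cell.

After inserting 5: P = [[5]].
After inserting 3: P = [[3], [5]].
After inserting 1: P = [[1], [3], [5]].
After inserting 2: P = [[1, 2], [3], [5]].
After inserting 6: P = [[1, 2, 6], [3], [5]].
After inserting 4: P = [[1, 2, 4], [3, 6], [5]].

So P = [[1, 2, 4], [3, 6], [5]], Q = [[1, 4, 5], [2, 6], [3]].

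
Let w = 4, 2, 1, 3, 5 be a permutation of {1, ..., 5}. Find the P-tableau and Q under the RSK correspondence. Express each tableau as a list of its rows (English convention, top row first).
P = [[1, 3, 5], [2], [4]], Q = [[1, 4, 5], [2], [3]]

Insert each entry of the permutation into P by Schensted row insertion, recording in Q the position of each new cell.

Insert 4: appended to row 1. P = [[4]].
Insert 2: 2 bumps 4 from row 1; 4 starts row 2. P = [[2], [4]].
Insert 1: 1 bumps 2 from row 1; 2 bumps 4 from row 2; 4 starts row 3. P = [[1], [2], [4]].
Insert 3: appended to row 1. P = [[1, 3], [2], [4]].
Insert 5: appended to row 1. P = [[1, 3, 5], [2], [4]].

So P = [[1, 3, 5], [2], [4]], Q = [[1, 4, 5], [2], [3]].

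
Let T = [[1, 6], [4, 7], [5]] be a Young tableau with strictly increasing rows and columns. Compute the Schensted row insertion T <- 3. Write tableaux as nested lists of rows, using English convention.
In row 1, 3 replaces 6 (the leftmost entry greater than 3); 6 is bumped to row 2. In row 2, 6 replaces 7 (the leftmost entry greater than 6); 7 is bumped to row 3. 7 is appended to row 3. The new tableau is [[1, 3], [4, 6], [5, 7]].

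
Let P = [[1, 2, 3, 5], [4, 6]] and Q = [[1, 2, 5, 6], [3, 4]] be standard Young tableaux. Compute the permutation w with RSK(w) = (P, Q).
4 6 1 2 3 5

Reverse the RSK construction: for i from n down to 1, find the cell of Q containing i, remove the entry at that cell from P, and reverse-bump it up through P; the value ejected from row 1 is w(i).

Step i=6: Q has 6 at row 1, column 4; remove that cell from P, ejecting 5. So w(6) = 5. P is now [[1, 2, 3], [4, 6]].
Step i=5: Q has 5 at row 1, column 3; remove that cell from P, ejecting 3. So w(5) = 3. P is now [[1, 2], [4, 6]].
Step i=4: Q has 4 at row 2, column 2; remove 6 from row 2 of P and reverse-bump: 6 enters row 1 and ejects 2. So w(4) = 2. P is now [[1, 6], [4]].
Step i=3: Q has 3 at row 2, column 1; remove 4 from row 2 of P and reverse-bump: 4 enters row 1 and ejects 1. So w(3) = 1. P is now [[4, 6]].
Step i=2: Q has 2 at row 1, column 2; remove that cell from P, ejecting 6. So w(2) = 6. P is now [[4]].
Step i=1: Q has 1 at row 1, column 1; remove that cell from P, ejecting 4. So w(1) = 4. P is now [].

So w = 4 6 1 2 3 5.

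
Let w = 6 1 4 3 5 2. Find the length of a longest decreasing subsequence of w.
4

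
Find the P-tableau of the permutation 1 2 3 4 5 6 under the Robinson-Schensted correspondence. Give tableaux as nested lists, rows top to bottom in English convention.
P = [[1, 2, 3, 4, 5, 6]]

Insert 1: appended to row 1. P = [[1]].
Insert 2: appended to row 1. P = [[1, 2]].
Insert 3: appended to row 1. P = [[1, 2, 3]].
Insert 4: appended to row 1. P = [[1, 2, 3, 4]].
Insert 5: appended to row 1. P = [[1, 2, 3, 4, 5]].
Insert 6: appended to row 1. P = [[1, 2, 3, 4, 5, 6]].

So P = [[1, 2, 3, 4, 5, 6]].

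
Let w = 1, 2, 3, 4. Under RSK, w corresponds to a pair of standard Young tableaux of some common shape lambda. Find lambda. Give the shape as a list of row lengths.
[4]

Row-insert each entry into an empty tableau.

After inserting 1: P = [[1]].
After inserting 2: P = [[1, 2]].
After inserting 3: P = [[1, 2, 3]].
After inserting 4: P = [[1, 2, 3, 4]].

The final insertion tableau P = [[1, 2, 3, 4]] has shape [4].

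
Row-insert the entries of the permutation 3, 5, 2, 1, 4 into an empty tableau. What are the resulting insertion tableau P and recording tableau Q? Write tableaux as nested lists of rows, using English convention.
Insert each entry of the permutation into P by Schensted row insertion, recording in Q the position of each new cell.

Insert 3: appended to row 1. P = [[3]], Q = [[1]].
Insert 5: appended to row 1. P = [[3, 5]], Q = [[1, 2]].
Insert 2: 2 bumps 3 from row 1; 3 starts row 2. P = [[2, 5], [3]], Q = [[1, 2], [3]].
Insert 1: 1 bumps 2 from row 1; 2 bumps 3 from row 2; 3 starts row 3. P = [[1, 5], [2], [3]], Q = [[1, 2], [3], [4]].
Insert 4: 4 bumps 5 from row 1; 5 appends to row 2. P = [[1, 4], [2, 5], [3]], Q = [[1, 2], [3, 5], [4]].

So P = [[1, 4], [2, 5], [3]], Q = [[1, 2], [3, 5], [4]].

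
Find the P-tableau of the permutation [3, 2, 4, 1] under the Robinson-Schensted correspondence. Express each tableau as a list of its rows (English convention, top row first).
Insert 3: appended to row 1. P = [[3]].
Insert 2: 2 bumps 3 from row 1; 3 starts row 2. P = [[2], [3]].
Insert 4: appended to row 1. P = [[2, 4], [3]].
Insert 1: 1 bumps 2 from row 1; 2 bumps 3 from row 2; 3 starts row 3. P = [[1, 4], [2], [3]].

So P = [[1, 4], [2], [3]].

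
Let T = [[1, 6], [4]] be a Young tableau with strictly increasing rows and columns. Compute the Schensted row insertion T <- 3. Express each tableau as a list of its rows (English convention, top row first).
[[1, 3], [4, 6]]

In row 1, 3 replaces 6 (the leftmost entry greater than 3); 6 is bumped to row 2. 6 is appended to row 2. The new tableau is [[1, 3], [4, 6]].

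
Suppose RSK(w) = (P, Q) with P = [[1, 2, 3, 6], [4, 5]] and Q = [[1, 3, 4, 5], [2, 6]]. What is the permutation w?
4 1 2 5 6 3

Reverse the RSK construction: for i from n down to 1, find the cell of Q containing i, remove the entry at that cell from P, and reverse-bump it up through P; the value ejected from row 1 is w(i).

Step i=6: Q has 6 at row 2, column 2; remove 5 from row 2 of P and reverse-bump: 5 enters row 1 and ejects 3. So w(6) = 3. P is now [[1, 2, 5, 6], [4]].
Step i=5: Q has 5 at row 1, column 4; remove that cell from P, ejecting 6. So w(5) = 6. P is now [[1, 2, 5], [4]].
Step i=4: Q has 4 at row 1, column 3; remove that cell from P, ejecting 5. So w(4) = 5. P is now [[1, 2], [4]].
Step i=3: Q has 3 at row 1, column 2; remove that cell from P, ejecting 2. So w(3) = 2. P is now [[1], [4]].
Step i=2: Q has 2 at row 2, column 1; remove 4 from row 2 of P and reverse-bump: 4 enters row 1 and ejects 1. So w(2) = 1. P is now [[4]].
Step i=1: Q has 1 at row 1, column 1; remove that cell from P, ejecting 4. So w(1) = 4. P is now [].

So w = 4 1 2 5 6 3.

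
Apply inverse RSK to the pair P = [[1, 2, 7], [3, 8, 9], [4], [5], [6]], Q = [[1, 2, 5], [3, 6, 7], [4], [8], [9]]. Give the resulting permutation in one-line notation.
Reverse RSK: for i = n, n-1, ..., 1, locate i in Q, remove the corresponding corner cell from P, and reverse-bump its entry up through P; the value ejected from row 1 is w(i).

So w = 6 8 5 1 9 4 7 3 2.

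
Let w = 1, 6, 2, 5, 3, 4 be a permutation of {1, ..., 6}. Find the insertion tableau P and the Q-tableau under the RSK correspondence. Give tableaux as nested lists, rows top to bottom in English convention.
Insert each entry of the permutation into P by Schensted row insertion, recording in Q the position of each new cell.

After inserting 1: P = [[1]].
After inserting 6: P = [[1, 6]].
After inserting 2: P = [[1, 2], [6]].
After inserting 5: P = [[1, 2, 5], [6]].
After inserting 3: P = [[1, 2, 3], [5], [6]].
After inserting 4: P = [[1, 2, 3, 4], [5], [6]].

So P = [[1, 2, 3, 4], [5], [6]], Q = [[1, 2, 4, 6], [3], [5]].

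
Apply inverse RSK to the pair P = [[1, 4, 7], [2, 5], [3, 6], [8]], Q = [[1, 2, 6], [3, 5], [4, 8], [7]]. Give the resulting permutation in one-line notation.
Reverse RSK: for i = n, n-1, ..., 1, locate i in Q, remove the corresponding corner cell from P, and reverse-bump its entry up through P; the value ejected from row 1 is w(i).

So w = 3 8 6 2 5 7 1 4.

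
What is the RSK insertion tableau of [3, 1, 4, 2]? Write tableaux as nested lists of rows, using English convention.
P = [[1, 2], [3, 4]]

Insert 3: appended to row 1. P = [[3]].
Insert 1: 1 bumps 3 from row 1; 3 starts row 2. P = [[1], [3]].
Insert 4: appended to row 1. P = [[1, 4], [3]].
Insert 2: 2 bumps 4 from row 1; 4 appends to row 2. P = [[1, 2], [3, 4]].

So P = [[1, 2], [3, 4]].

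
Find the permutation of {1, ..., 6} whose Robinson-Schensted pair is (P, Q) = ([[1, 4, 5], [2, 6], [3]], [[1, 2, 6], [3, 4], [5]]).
3 6 2 4 1 5

Reverse RSK: for i = n, n-1, ..., 1, locate i in Q, remove the corresponding corner cell from P, and reverse-bump its entry up through P; the value ejected from row 1 is w(i).

So w = 3 6 2 4 1 5.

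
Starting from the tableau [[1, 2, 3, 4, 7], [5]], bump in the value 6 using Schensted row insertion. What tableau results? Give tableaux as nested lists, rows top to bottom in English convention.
[[1, 2, 3, 4, 6], [5, 7]]

In row 1, 6 replaces 7 (the leftmost entry greater than 6); 7 is bumped to row 2. 7 is appended to row 2. The new tableau is [[1, 2, 3, 4, 6], [5, 7]].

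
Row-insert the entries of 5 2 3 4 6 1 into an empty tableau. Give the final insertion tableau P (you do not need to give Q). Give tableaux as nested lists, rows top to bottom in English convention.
After inserting 5: P = [[5]].
After inserting 2: P = [[2], [5]].
After inserting 3: P = [[2, 3], [5]].
After inserting 4: P = [[2, 3, 4], [5]].
After inserting 6: P = [[2, 3, 4, 6], [5]].
After inserting 1: P = [[1, 3, 4, 6], [2], [5]].

So P = [[1, 3, 4, 6], [2], [5]].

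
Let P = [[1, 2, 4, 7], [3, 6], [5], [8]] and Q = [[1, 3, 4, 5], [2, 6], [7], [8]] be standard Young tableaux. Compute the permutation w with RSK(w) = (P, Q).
Reverse the RSK construction: for i from n down to 1, find the cell of Q containing i, remove the entry at that cell from P, and reverse-bump it up through P; the value ejected from row 1 is w(i).

Step i=8: Q has 8 at row 4, column 1; remove 8 from row 4 of P and reverse-bump: 8 enters row 3 and ejects 5; 5 enters row 2 and ejects 3; 3 enters row 1 and ejects 2. So w(8) = 2. P is now [[1, 3, 4, 7], [5, 6], [8]].
Step i=7: Q has 7 at row 3, column 1; remove 8 from row 3 of P and reverse-bump: 8 enters row 2 and ejects 6; 6 enters row 1 and ejects 4. So w(7) = 4. P is now [[1, 3, 6, 7], [5, 8]].
Step i=6: Q has 6 at row 2, column 2; remove 8 from row 2 of P and reverse-bump: 8 enters row 1 and ejects 7. So w(6) = 7. P is now [[1, 3, 6, 8], [5]].
Step i=5: Q has 5 at row 1, column 4; remove that cell from P, ejecting 8. So w(5) = 8. P is now [[1, 3, 6], [5]].
Step i=4: Q has 4 at row 1, column 3; remove that cell from P, ejecting 6. So w(4) = 6. P is now [[1, 3], [5]].
Step i=3: Q has 3 at row 1, column 2; remove that cell from P, ejecting 3. So w(3) = 3. P is now [[1], [5]].
Step i=2: Q has 2 at row 2, column 1; remove 5 from row 2 of P and reverse-bump: 5 enters row 1 and ejects 1. So w(2) = 1. P is now [[5]].
Step i=1: Q has 1 at row 1, column 1; remove that cell from P, ejecting 5. So w(1) = 5. P is now [].

So w = 5 1 3 6 8 7 4 2.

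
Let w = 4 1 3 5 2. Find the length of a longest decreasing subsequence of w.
3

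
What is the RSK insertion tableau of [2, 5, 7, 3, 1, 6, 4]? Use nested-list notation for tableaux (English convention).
P = [[1, 3, 4], [2, 6], [5, 7]]

Insert 2: appended to row 1. P = [[2]].
Insert 5: appended to row 1. P = [[2, 5]].
Insert 7: appended to row 1. P = [[2, 5, 7]].
Insert 3: 3 bumps 5 from row 1; 5 starts row 2. P = [[2, 3, 7], [5]].
Insert 1: 1 bumps 2 from row 1; 2 bumps 5 from row 2; 5 starts row 3. P = [[1, 3, 7], [2], [5]].
Insert 6: 6 bumps 7 from row 1; 7 appends to row 2. P = [[1, 3, 6], [2, 7], [5]].
Insert 4: 4 bumps 6 from row 1; 6 bumps 7 from row 2; 7 appends to row 3. P = [[1, 3, 4], [2, 6], [5, 7]].

So P = [[1, 3, 4], [2, 6], [5, 7]].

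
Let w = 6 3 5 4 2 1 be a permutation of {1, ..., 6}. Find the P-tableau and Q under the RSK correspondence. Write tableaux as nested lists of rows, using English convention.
Insert each entry of the permutation into P by Schensted row insertion, recording in Q the position of each new cell.

Insert 6: appended to row 1. P = [[6]].
Insert 3: 3 bumps 6 from row 1; 6 starts row 2. P = [[3], [6]].
Insert 5: appended to row 1. P = [[3, 5], [6]].
Insert 4: 4 bumps 5 from row 1; 5 bumps 6 from row 2; 6 starts row 3. P = [[3, 4], [5], [6]].
Insert 2: 2 bumps 3 from row 1; 3 bumps 5 from row 2; 5 bumps 6 from row 3; 6 starts row 4. P = [[2, 4], [3], [5], [6]].
Insert 1: 1 bumps 2 from row 1; 2 bumps 3 from row 2; 3 bumps 5 from row 3; 5 bumps 6 from row 4; 6 starts row 5. P = [[1, 4], [2], [3], [5], [6]].

So P = [[1, 4], [2], [3], [5], [6]], Q = [[1, 3], [2], [4], [5], [6]].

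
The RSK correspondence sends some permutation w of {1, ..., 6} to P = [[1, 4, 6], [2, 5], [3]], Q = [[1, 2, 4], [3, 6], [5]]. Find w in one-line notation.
3 5 2 6 1 4

Reverse the RSK construction: for i from n down to 1, find the cell of Q containing i, remove the entry at that cell from P, and reverse-bump it up through P; the value ejected from row 1 is w(i).

Step i=6: Q has 6 at row 2, column 2; remove 5 from row 2 of P and reverse-bump: 5 enters row 1 and ejects 4. So w(6) = 4. P is now [[1, 5, 6], [2], [3]].
Step i=5: Q has 5 at row 3, column 1; remove 3 from row 3 of P and reverse-bump: 3 enters row 2 and ejects 2; 2 enters row 1 and ejects 1. So w(5) = 1. P is now [[2, 5, 6], [3]].
Step i=4: Q has 4 at row 1, column 3; remove that cell from P, ejecting 6. So w(4) = 6. P is now [[2, 5], [3]].
Step i=3: Q has 3 at row 2, column 1; remove 3 from row 2 of P and reverse-bump: 3 enters row 1 and ejects 2. So w(3) = 2. P is now [[3, 5]].
Step i=2: Q has 2 at row 1, column 2; remove that cell from P, ejecting 5. So w(2) = 5. P is now [[3]].
Step i=1: Q has 1 at row 1, column 1; remove that cell from P, ejecting 3. So w(1) = 3. P is now [].

So w = 3 5 2 6 1 4.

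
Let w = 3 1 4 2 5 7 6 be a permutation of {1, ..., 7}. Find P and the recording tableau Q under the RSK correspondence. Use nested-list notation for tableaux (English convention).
Insert each entry of the permutation into P by Schensted row insertion, recording in Q the position of each new cell.

Insert 3: appended to row 1. P = [[3]], Q = [[1]].
Insert 1: 1 bumps 3 from row 1; 3 starts row 2. P = [[1], [3]], Q = [[1], [2]].
Insert 4: appended to row 1. P = [[1, 4], [3]], Q = [[1, 3], [2]].
Insert 2: 2 bumps 4 from row 1; 4 appends to row 2. P = [[1, 2], [3, 4]], Q = [[1, 3], [2, 4]].
Insert 5: appended to row 1. P = [[1, 2, 5], [3, 4]], Q = [[1, 3, 5], [2, 4]].
Insert 7: appended to row 1. P = [[1, 2, 5, 7], [3, 4]], Q = [[1, 3, 5, 6], [2, 4]].
Insert 6: 6 bumps 7 from row 1; 7 appends to row 2. P = [[1, 2, 5, 6], [3, 4, 7]], Q = [[1, 3, 5, 6], [2, 4, 7]].

So P = [[1, 2, 5, 6], [3, 4, 7]], Q = [[1, 3, 5, 6], [2, 4, 7]].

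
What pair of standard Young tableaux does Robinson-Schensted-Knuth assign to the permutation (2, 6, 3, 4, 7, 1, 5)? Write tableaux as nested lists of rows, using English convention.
Insert each entry of the permutation into P by Schensted row insertion, recording in Q the position of each new cell.

Insert 2: appended to row 1. P = [[2]].
Insert 6: appended to row 1. P = [[2, 6]].
Insert 3: 3 bumps 6 from row 1; 6 starts row 2. P = [[2, 3], [6]].
Insert 4: appended to row 1. P = [[2, 3, 4], [6]].
Insert 7: appended to row 1. P = [[2, 3, 4, 7], [6]].
Insert 1: 1 bumps 2 from row 1; 2 bumps 6 from row 2; 6 starts row 3. P = [[1, 3, 4, 7], [2], [6]].
Insert 5: 5 bumps 7 from row 1; 7 appends to row 2. P = [[1, 3, 4, 5], [2, 7], [6]].

So P = [[1, 3, 4, 5], [2, 7], [6]], Q = [[1, 2, 4, 5], [3, 7], [6]].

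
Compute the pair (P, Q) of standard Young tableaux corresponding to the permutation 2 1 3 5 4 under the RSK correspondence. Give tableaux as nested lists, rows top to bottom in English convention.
P = [[1, 3, 4], [2, 5]], Q = [[1, 3, 4], [2, 5]]

Insert each entry of the permutation into P by Schensted row insertion, recording in Q the position of each new cell.

Insert 2: appended to row 1. P = [[2]].
Insert 1: 1 bumps 2 from row 1; 2 starts row 2. P = [[1], [2]].
Insert 3: appended to row 1. P = [[1, 3], [2]].
Insert 5: appended to row 1. P = [[1, 3, 5], [2]].
Insert 4: 4 bumps 5 from row 1; 5 appends to row 2. P = [[1, 3, 4], [2, 5]].

So P = [[1, 3, 4], [2, 5]], Q = [[1, 3, 4], [2, 5]].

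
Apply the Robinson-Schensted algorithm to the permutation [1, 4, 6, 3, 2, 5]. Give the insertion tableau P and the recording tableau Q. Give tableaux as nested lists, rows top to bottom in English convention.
Insert each entry of the permutation into P by Schensted row insertion, recording in Q the position of each new cell.

Insert 1: appended to row 1. P = [[1]].
Insert 4: appended to row 1. P = [[1, 4]].
Insert 6: appended to row 1. P = [[1, 4, 6]].
Insert 3: 3 bumps 4 from row 1; 4 starts row 2. P = [[1, 3, 6], [4]].
Insert 2: 2 bumps 3 from row 1; 3 bumps 4 from row 2; 4 starts row 3. P = [[1, 2, 6], [3], [4]].
Insert 5: 5 bumps 6 from row 1; 6 appends to row 2. P = [[1, 2, 5], [3, 6], [4]].

So P = [[1, 2, 5], [3, 6], [4]], Q = [[1, 2, 3], [4, 6], [5]].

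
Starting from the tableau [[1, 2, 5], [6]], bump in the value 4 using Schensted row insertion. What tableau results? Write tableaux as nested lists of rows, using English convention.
In row 1, 4 replaces 5 (the leftmost entry greater than 4); 5 is bumped to row 2. In row 2, 5 replaces 6 (the leftmost entry greater than 5); 6 is bumped to row 3. 6 starts a new row 3. The new tableau is [[1, 2, 4], [5], [6]].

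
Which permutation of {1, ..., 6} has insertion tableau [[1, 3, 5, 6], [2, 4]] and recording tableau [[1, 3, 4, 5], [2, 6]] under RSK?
Reverse the RSK construction: for i from n down to 1, find the cell of Q containing i, remove the entry at that cell from P, and reverse-bump it up through P; the value ejected from row 1 is w(i).

Step i=6: Q has 6 at row 2, column 2; remove 4 from row 2 of P and reverse-bump: 4 enters row 1 and ejects 3. So w(6) = 3. P is now [[1, 4, 5, 6], [2]].
Step i=5: Q has 5 at row 1, column 4; remove that cell from P, ejecting 6. So w(5) = 6. P is now [[1, 4, 5], [2]].
Step i=4: Q has 4 at row 1, column 3; remove that cell from P, ejecting 5. So w(4) = 5. P is now [[1, 4], [2]].
Step i=3: Q has 3 at row 1, column 2; remove that cell from P, ejecting 4. So w(3) = 4. P is now [[1], [2]].
Step i=2: Q has 2 at row 2, column 1; remove 2 from row 2 of P and reverse-bump: 2 enters row 1 and ejects 1. So w(2) = 1. P is now [[2]].
Step i=1: Q has 1 at row 1, column 1; remove that cell from P, ejecting 2. So w(1) = 2. P is now [].

So w = 2 1 4 5 6 3.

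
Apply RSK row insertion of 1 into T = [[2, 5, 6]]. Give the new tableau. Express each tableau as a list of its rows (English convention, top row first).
[[1, 5, 6], [2]]

In row 1, 1 replaces 2 (the leftmost entry greater than 1); 2 is bumped to row 2. 2 starts a new row 2. The new tableau is [[1, 5, 6], [2]].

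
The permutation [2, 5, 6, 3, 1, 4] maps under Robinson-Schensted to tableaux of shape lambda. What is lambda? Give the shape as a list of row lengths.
Row-insert each entry into an empty tableau.

After inserting 2: P = [[2]].
After inserting 5: P = [[2, 5]].
After inserting 6: P = [[2, 5, 6]].
After inserting 3: P = [[2, 3, 6], [5]].
After inserting 1: P = [[1, 3, 6], [2], [5]].
After inserting 4: P = [[1, 3, 4], [2, 6], [5]].

The final insertion tableau P = [[1, 3, 4], [2, 6], [5]] has shape [3, 2, 1].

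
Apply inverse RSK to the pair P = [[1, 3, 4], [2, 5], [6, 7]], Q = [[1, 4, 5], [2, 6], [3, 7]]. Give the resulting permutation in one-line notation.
Reverse the RSK construction: for i from n down to 1, find the cell of Q containing i, remove the entry at that cell from P, and reverse-bump it up through P; the value ejected from row 1 is w(i).

Step i=7: Q has 7 at row 3, column 2; remove 7 from row 3 of P and reverse-bump: 7 enters row 2 and ejects 5; 5 enters row 1 and ejects 4. So w(7) = 4. P is now [[1, 3, 5], [2, 7], [6]].
Step i=6: Q has 6 at row 2, column 2; remove 7 from row 2 of P and reverse-bump: 7 enters row 1 and ejects 5. So w(6) = 5. P is now [[1, 3, 7], [2], [6]].
Step i=5: Q has 5 at row 1, column 3; remove that cell from P, ejecting 7. So w(5) = 7. P is now [[1, 3], [2], [6]].
Step i=4: Q has 4 at row 1, column 2; remove that cell from P, ejecting 3. So w(4) = 3. P is now [[1], [2], [6]].
Step i=3: Q has 3 at row 3, column 1; remove 6 from row 3 of P and reverse-bump: 6 enters row 2 and ejects 2; 2 enters row 1 and ejects 1. So w(3) = 1. P is now [[2], [6]].
Step i=2: Q has 2 at row 2, column 1; remove 6 from row 2 of P and reverse-bump: 6 enters row 1 and ejects 2. So w(2) = 2. P is now [[6]].
Step i=1: Q has 1 at row 1, column 1; remove that cell from P, ejecting 6. So w(1) = 6. P is now [].

So w = 6 2 1 3 7 5 4.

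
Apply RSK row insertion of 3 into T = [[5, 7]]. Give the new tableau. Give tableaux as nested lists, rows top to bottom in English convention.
[[3, 7], [5]]

In row 1, 3 replaces 5 (the leftmost entry greater than 3); 5 is bumped to row 2. 5 starts a new row 2. The new tableau is [[3, 7], [5]].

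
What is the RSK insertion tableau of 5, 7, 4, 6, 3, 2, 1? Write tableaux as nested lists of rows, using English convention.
Insert 5: appended to row 1. P = [[5]].
Insert 7: appended to row 1. P = [[5, 7]].
Insert 4: 4 bumps 5 from row 1; 5 starts row 2. P = [[4, 7], [5]].
Insert 6: 6 bumps 7 from row 1; 7 appends to row 2. P = [[4, 6], [5, 7]].
Insert 3: 3 bumps 4 from row 1; 4 bumps 5 from row 2; 5 starts row 3. P = [[3, 6], [4, 7], [5]].
Insert 2: 2 bumps 3 from row 1; 3 bumps 4 from row 2; 4 bumps 5 from row 3; 5 starts row 4. P = [[2, 6], [3, 7], [4], [5]].
Insert 1: 1 bumps 2 from row 1; 2 bumps 3 from row 2; 3 bumps 4 from row 3; 4 bumps 5 from row 4; 5 starts row 5. P = [[1, 6], [2, 7], [3], [4], [5]].

So P = [[1, 6], [2, 7], [3], [4], [5]].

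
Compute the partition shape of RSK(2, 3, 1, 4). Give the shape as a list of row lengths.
RSK row insertion gives P = [[1, 3, 4], [2]], which has shape [3, 1].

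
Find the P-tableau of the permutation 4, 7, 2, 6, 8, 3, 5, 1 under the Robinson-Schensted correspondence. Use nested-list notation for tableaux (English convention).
Insert 4: appended to row 1. P = [[4]].
Insert 7: appended to row 1. P = [[4, 7]].
Insert 2: 2 bumps 4 from row 1; 4 starts row 2. P = [[2, 7], [4]].
Insert 6: 6 bumps 7 from row 1; 7 appends to row 2. P = [[2, 6], [4, 7]].
Insert 8: appended to row 1. P = [[2, 6, 8], [4, 7]].
Insert 3: 3 bumps 6 from row 1; 6 bumps 7 from row 2; 7 starts row 3. P = [[2, 3, 8], [4, 6], [7]].
Insert 5: 5 bumps 8 from row 1; 8 appends to row 2. P = [[2, 3, 5], [4, 6, 8], [7]].
Insert 1: 1 bumps 2 from row 1; 2 bumps 4 from row 2; 4 bumps 7 from row 3; 7 starts row 4. P = [[1, 3, 5], [2, 6, 8], [4], [7]].

So P = [[1, 3, 5], [2, 6, 8], [4], [7]].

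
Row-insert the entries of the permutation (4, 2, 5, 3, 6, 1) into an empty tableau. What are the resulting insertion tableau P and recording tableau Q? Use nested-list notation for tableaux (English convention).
Insert each entry of the permutation into P by Schensted row insertion, recording in Q the position of each new cell.

Insert 4: appended to row 1. P = [[4]].
Insert 2: 2 bumps 4 from row 1; 4 starts row 2. P = [[2], [4]].
Insert 5: appended to row 1. P = [[2, 5], [4]].
Insert 3: 3 bumps 5 from row 1; 5 appends to row 2. P = [[2, 3], [4, 5]].
Insert 6: appended to row 1. P = [[2, 3, 6], [4, 5]].
Insert 1: 1 bumps 2 from row 1; 2 bumps 4 from row 2; 4 starts row 3. P = [[1, 3, 6], [2, 5], [4]].

So P = [[1, 3, 6], [2, 5], [4]], Q = [[1, 3, 5], [2, 4], [6]].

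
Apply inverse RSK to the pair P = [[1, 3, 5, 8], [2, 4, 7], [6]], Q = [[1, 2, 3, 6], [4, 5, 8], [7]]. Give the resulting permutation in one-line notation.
2 6 7 1 4 8 3 5

Reverse the RSK construction: for i from n down to 1, find the cell of Q containing i, remove the entry at that cell from P, and reverse-bump it up through P; the value ejected from row 1 is w(i).

Step i=8: Q has 8 at row 2, column 3; remove 7 from row 2 of P and reverse-bump: 7 enters row 1 and ejects 5. So w(8) = 5. P is now [[1, 3, 7, 8], [2, 4], [6]].
Step i=7: Q has 7 at row 3, column 1; remove 6 from row 3 of P and reverse-bump: 6 enters row 2 and ejects 4; 4 enters row 1 and ejects 3. So w(7) = 3. P is now [[1, 4, 7, 8], [2, 6]].
Step i=6: Q has 6 at row 1, column 4; remove that cell from P, ejecting 8. So w(6) = 8. P is now [[1, 4, 7], [2, 6]].
Step i=5: Q has 5 at row 2, column 2; remove 6 from row 2 of P and reverse-bump: 6 enters row 1 and ejects 4. So w(5) = 4. P is now [[1, 6, 7], [2]].
Step i=4: Q has 4 at row 2, column 1; remove 2 from row 2 of P and reverse-bump: 2 enters row 1 and ejects 1. So w(4) = 1. P is now [[2, 6, 7]].
Step i=3: Q has 3 at row 1, column 3; remove that cell from P, ejecting 7. So w(3) = 7. P is now [[2, 6]].
Step i=2: Q has 2 at row 1, column 2; remove that cell from P, ejecting 6. So w(2) = 6. P is now [[2]].
Step i=1: Q has 1 at row 1, column 1; remove that cell from P, ejecting 2. So w(1) = 2. P is now [].

So w = 2 6 7 1 4 8 3 5.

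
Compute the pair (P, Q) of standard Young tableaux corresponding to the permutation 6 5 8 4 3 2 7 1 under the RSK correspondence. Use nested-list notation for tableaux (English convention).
P = [[1, 7], [2, 8], [3], [4], [5], [6]], Q = [[1, 3], [2, 7], [4], [5], [6], [8]]

Insert each entry of the permutation into P by Schensted row insertion, recording in Q the position of each new cell.

After inserting 6: P = [[6]].
After inserting 5: P = [[5], [6]].
After inserting 8: P = [[5, 8], [6]].
After inserting 4: P = [[4, 8], [5], [6]].
After inserting 3: P = [[3, 8], [4], [5], [6]].
After inserting 2: P = [[2, 8], [3], [4], [5], [6]].
After inserting 7: P = [[2, 7], [3, 8], [4], [5], [6]].
After inserting 1: P = [[1, 7], [2, 8], [3], [4], [5], [6]].

So P = [[1, 7], [2, 8], [3], [4], [5], [6]], Q = [[1, 3], [2, 7], [4], [5], [6], [8]].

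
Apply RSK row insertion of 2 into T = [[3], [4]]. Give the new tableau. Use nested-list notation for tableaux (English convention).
[[2], [3], [4]]

In row 1, 2 replaces 3 (the leftmost entry greater than 2); 3 is bumped to row 2. In row 2, 3 replaces 4 (the leftmost entry greater than 3); 4 is bumped to row 3. 4 starts a new row 3. The new tableau is [[2], [3], [4]].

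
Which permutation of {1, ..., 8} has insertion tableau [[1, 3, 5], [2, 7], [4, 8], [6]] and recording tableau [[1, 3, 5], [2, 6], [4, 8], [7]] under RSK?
6 2 4 3 8 7 1 5

Reverse RSK: for i = n, n-1, ..., 1, locate i in Q, remove the corresponding corner cell from P, and reverse-bump its entry up through P; the value ejected from row 1 is w(i).

So w = 6 2 4 3 8 7 1 5.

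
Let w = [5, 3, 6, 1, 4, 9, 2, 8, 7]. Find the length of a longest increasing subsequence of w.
3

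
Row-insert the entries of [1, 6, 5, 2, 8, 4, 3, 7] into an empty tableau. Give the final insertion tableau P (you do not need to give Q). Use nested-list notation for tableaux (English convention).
P = [[1, 2, 3, 7], [4, 8], [5], [6]]

After inserting 1: P = [[1]].
After inserting 6: P = [[1, 6]].
After inserting 5: P = [[1, 5], [6]].
After inserting 2: P = [[1, 2], [5], [6]].
After inserting 8: P = [[1, 2, 8], [5], [6]].
After inserting 4: P = [[1, 2, 4], [5, 8], [6]].
After inserting 3: P = [[1, 2, 3], [4, 8], [5], [6]].
After inserting 7: P = [[1, 2, 3, 7], [4, 8], [5], [6]].

So P = [[1, 2, 3, 7], [4, 8], [5], [6]].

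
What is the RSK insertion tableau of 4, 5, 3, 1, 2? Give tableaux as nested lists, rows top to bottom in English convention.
P = [[1, 2], [3, 5], [4]]

Insert 4: appended to row 1. P = [[4]].
Insert 5: appended to row 1. P = [[4, 5]].
Insert 3: 3 bumps 4 from row 1; 4 starts row 2. P = [[3, 5], [4]].
Insert 1: 1 bumps 3 from row 1; 3 bumps 4 from row 2; 4 starts row 3. P = [[1, 5], [3], [4]].
Insert 2: 2 bumps 5 from row 1; 5 appends to row 2. P = [[1, 2], [3, 5], [4]].

So P = [[1, 2], [3, 5], [4]].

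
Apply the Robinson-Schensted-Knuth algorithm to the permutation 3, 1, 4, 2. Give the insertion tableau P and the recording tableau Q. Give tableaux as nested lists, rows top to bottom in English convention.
Insert each entry of the permutation into P by Schensted row insertion, recording in Q the position of each new cell.

Insert 3: appended to row 1. P = [[3]].
Insert 1: 1 bumps 3 from row 1; 3 starts row 2. P = [[1], [3]].
Insert 4: appended to row 1. P = [[1, 4], [3]].
Insert 2: 2 bumps 4 from row 1; 4 appends to row 2. P = [[1, 2], [3, 4]].

So P = [[1, 2], [3, 4]], Q = [[1, 3], [2, 4]].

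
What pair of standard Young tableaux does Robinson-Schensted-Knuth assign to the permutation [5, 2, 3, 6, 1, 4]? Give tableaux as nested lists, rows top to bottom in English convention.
P = [[1, 3, 4], [2, 6], [5]], Q = [[1, 3, 4], [2, 6], [5]]

Insert each entry of the permutation into P by Schensted row insertion, recording in Q the position of each new cell.

Insert 5: appended to row 1. P = [[5]], Q = [[1]].
Insert 2: 2 bumps 5 from row 1; 5 starts row 2. P = [[2], [5]], Q = [[1], [2]].
Insert 3: appended to row 1. P = [[2, 3], [5]], Q = [[1, 3], [2]].
Insert 6: appended to row 1. P = [[2, 3, 6], [5]], Q = [[1, 3, 4], [2]].
Insert 1: 1 bumps 2 from row 1; 2 bumps 5 from row 2; 5 starts row 3. P = [[1, 3, 6], [2], [5]], Q = [[1, 3, 4], [2], [5]].
Insert 4: 4 bumps 6 from row 1; 6 appends to row 2. P = [[1, 3, 4], [2, 6], [5]], Q = [[1, 3, 4], [2, 6], [5]].

So P = [[1, 3, 4], [2, 6], [5]], Q = [[1, 3, 4], [2, 6], [5]].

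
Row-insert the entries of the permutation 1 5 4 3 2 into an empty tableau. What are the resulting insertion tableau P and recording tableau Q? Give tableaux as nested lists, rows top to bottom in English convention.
P = [[1, 2], [3], [4], [5]], Q = [[1, 2], [3], [4], [5]]

Insert each entry of the permutation into P by Schensted row insertion, recording in Q the position of each new cell.

After inserting 1: P = [[1]].
After inserting 5: P = [[1, 5]].
After inserting 4: P = [[1, 4], [5]].
After inserting 3: P = [[1, 3], [4], [5]].
After inserting 2: P = [[1, 2], [3], [4], [5]].

So P = [[1, 2], [3], [4], [5]], Q = [[1, 2], [3], [4], [5]].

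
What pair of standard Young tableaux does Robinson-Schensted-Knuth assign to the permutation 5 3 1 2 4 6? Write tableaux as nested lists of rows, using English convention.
P = [[1, 2, 4, 6], [3], [5]], Q = [[1, 4, 5, 6], [2], [3]]

Insert each entry of the permutation into P by Schensted row insertion, recording in Q the position of each new cell.

Insert 5: appended to row 1. P = [[5]].
Insert 3: 3 bumps 5 from row 1; 5 starts row 2. P = [[3], [5]].
Insert 1: 1 bumps 3 from row 1; 3 bumps 5 from row 2; 5 starts row 3. P = [[1], [3], [5]].
Insert 2: appended to row 1. P = [[1, 2], [3], [5]].
Insert 4: appended to row 1. P = [[1, 2, 4], [3], [5]].
Insert 6: appended to row 1. P = [[1, 2, 4, 6], [3], [5]].

So P = [[1, 2, 4, 6], [3], [5]], Q = [[1, 4, 5, 6], [2], [3]].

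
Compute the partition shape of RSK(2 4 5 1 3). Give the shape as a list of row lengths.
[3, 2]

Row-insert each entry into an empty tableau.

After inserting 2: P = [[2]].
After inserting 4: P = [[2, 4]].
After inserting 5: P = [[2, 4, 5]].
After inserting 1: P = [[1, 4, 5], [2]].
After inserting 3: P = [[1, 3, 5], [2, 4]].

The final insertion tableau P = [[1, 3, 5], [2, 4]] has shape [3, 2].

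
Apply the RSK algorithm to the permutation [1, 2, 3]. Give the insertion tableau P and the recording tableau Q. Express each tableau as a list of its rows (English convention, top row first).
Insert each entry of the permutation into P by Schensted row insertion, recording in Q the position of each new cell.

Insert 1: appended to row 1. P = [[1]], Q = [[1]].
Insert 2: appended to row 1. P = [[1, 2]], Q = [[1, 2]].
Insert 3: appended to row 1. P = [[1, 2, 3]], Q = [[1, 2, 3]].

So P = [[1, 2, 3]], Q = [[1, 2, 3]].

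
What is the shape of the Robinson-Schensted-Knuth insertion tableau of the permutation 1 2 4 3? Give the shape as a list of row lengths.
[3, 1]

Row-insert each entry into an empty tableau.

After inserting 1: P = [[1]].
After inserting 2: P = [[1, 2]].
After inserting 4: P = [[1, 2, 4]].
After inserting 3: P = [[1, 2, 3], [4]].

The final insertion tableau P = [[1, 2, 3], [4]] has shape [3, 1].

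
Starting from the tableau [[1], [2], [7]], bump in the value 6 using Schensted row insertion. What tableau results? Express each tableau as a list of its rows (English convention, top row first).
6 is larger than every entry of row 1, so it is appended to row 1. The new tableau is [[1, 6], [2], [7]].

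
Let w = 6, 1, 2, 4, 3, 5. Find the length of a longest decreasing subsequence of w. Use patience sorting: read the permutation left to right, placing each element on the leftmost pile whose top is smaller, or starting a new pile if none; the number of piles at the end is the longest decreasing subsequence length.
3

6: new pile. tops = [6]
1: new pile. tops = [6, 1]
2: onto pile 2 (replacing 1). tops = [6, 2]
4: onto pile 2 (replacing 2). tops = [6, 4]
3: new pile. tops = [6, 4, 3]
5: onto pile 2 (replacing 4). tops = [6, 5, 3]

3 piles, so the longest decreasing subsequence has length 3.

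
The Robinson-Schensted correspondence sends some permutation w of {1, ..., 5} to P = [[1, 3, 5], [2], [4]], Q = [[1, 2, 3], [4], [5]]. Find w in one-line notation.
Reverse the RSK construction: for i from n down to 1, find the cell of Q containing i, remove the entry at that cell from P, and reverse-bump it up through P; the value ejected from row 1 is w(i).

Step i=5: Q has 5 at row 3, column 1; remove 4 from row 3 of P and reverse-bump: 4 enters row 2 and ejects 2; 2 enters row 1 and ejects 1. So w(5) = 1. P is now [[2, 3, 5], [4]].
Step i=4: Q has 4 at row 2, column 1; remove 4 from row 2 of P and reverse-bump: 4 enters row 1 and ejects 3. So w(4) = 3. P is now [[2, 4, 5]].
Step i=3: Q has 3 at row 1, column 3; remove that cell from P, ejecting 5. So w(3) = 5. P is now [[2, 4]].
Step i=2: Q has 2 at row 1, column 2; remove that cell from P, ejecting 4. So w(2) = 4. P is now [[2]].
Step i=1: Q has 1 at row 1, column 1; remove that cell from P, ejecting 2. So w(1) = 2. P is now [].

So w = 2 4 5 3 1.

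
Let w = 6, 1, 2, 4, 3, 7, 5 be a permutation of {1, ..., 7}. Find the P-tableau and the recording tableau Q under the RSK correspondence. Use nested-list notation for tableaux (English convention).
Insert each entry of the permutation into P by Schensted row insertion, recording in Q the position of each new cell.

Insert 6: appended to row 1. P = [[6]], Q = [[1]].
Insert 1: 1 bumps 6 from row 1; 6 starts row 2. P = [[1], [6]], Q = [[1], [2]].
Insert 2: appended to row 1. P = [[1, 2], [6]], Q = [[1, 3], [2]].
Insert 4: appended to row 1. P = [[1, 2, 4], [6]], Q = [[1, 3, 4], [2]].
Insert 3: 3 bumps 4 from row 1; 4 bumps 6 from row 2; 6 starts row 3. P = [[1, 2, 3], [4], [6]], Q = [[1, 3, 4], [2], [5]].
Insert 7: appended to row 1. P = [[1, 2, 3, 7], [4], [6]], Q = [[1, 3, 4, 6], [2], [5]].
Insert 5: 5 bumps 7 from row 1; 7 appends to row 2. P = [[1, 2, 3, 5], [4, 7], [6]], Q = [[1, 3, 4, 6], [2, 7], [5]].

So P = [[1, 2, 3, 5], [4, 7], [6]], Q = [[1, 3, 4, 6], [2, 7], [5]].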